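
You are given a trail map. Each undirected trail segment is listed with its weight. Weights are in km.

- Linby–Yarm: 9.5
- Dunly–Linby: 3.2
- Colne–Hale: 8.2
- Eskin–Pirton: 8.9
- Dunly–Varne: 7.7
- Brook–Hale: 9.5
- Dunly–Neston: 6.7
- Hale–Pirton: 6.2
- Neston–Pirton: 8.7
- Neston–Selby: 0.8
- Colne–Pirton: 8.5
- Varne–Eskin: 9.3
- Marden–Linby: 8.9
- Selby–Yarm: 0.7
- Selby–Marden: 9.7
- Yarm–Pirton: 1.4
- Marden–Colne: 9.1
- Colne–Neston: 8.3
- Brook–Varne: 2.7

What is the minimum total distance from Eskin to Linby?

Settle nodes by increasing distance from Eskin:
Eskin: 0
Pirton: 8.9  (via Eskin)
Varne: 9.3  (via Eskin)
Yarm: 10.3  (via Pirton)
Selby: 11  (via Yarm)
Neston: 11.8  (via Selby)
Brook: 12  (via Varne)
Hale: 15.1  (via Pirton)
Dunly: 17  (via Varne)
Colne: 17.4  (via Pirton)
Linby: 19.8  (via Yarm)
Shortest route: Eskin → Pirton → Yarm → Linby = 19.8 km.

19.8 km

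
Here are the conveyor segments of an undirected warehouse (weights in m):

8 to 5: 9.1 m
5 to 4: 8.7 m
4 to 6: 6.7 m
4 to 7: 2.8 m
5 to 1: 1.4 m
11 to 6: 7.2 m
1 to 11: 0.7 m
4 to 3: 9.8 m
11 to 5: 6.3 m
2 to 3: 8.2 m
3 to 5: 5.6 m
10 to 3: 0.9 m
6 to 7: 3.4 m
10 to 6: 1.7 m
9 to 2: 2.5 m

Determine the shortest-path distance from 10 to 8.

Running Dijkstra from 10:
10: 0
3: 0.9  (via 10)
6: 1.7  (via 10)
7: 5.1  (via 6)
5: 6.5  (via 3)
1: 7.9  (via 5)
4: 7.9  (via 7)
11: 8.6  (via 1)
2: 9.1  (via 3)
9: 11.6  (via 2)
8: 15.6  (via 5)
Shortest route: 10–3–5–8 = 15.6 m.

15.6 m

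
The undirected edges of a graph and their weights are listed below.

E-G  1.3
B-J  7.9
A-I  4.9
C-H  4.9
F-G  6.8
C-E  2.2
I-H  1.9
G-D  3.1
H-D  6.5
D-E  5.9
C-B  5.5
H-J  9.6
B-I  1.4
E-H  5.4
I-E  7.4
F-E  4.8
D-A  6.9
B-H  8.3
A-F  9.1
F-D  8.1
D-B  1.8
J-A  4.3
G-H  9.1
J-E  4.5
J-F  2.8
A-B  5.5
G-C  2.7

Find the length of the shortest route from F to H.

Enumerating some paths:
F - E - H: 4.8+5.4 = 10.2
F - E - C - H: 4.8+2.2+4.9 = 11.9
Cheapest is F - E - H at 10.2.

10.2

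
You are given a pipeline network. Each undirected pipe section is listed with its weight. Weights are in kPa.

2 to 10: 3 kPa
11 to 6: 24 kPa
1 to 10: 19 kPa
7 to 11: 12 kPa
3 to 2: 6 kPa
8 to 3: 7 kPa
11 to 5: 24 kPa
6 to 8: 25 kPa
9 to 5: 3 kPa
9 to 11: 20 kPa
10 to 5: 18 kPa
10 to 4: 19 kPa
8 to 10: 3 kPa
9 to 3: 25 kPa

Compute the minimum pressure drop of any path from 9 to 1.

40 kPa

Candidate routes:
9 - 3 - 8 - 10 - 1: 25+7+3+19 = 54
9 - 5 - 10 - 1: 3+18+19 = 40
9 - 3 - 2 - 10 - 1: 25+6+3+19 = 53
The minimum is 40 kPa via 9 - 5 - 10 - 1.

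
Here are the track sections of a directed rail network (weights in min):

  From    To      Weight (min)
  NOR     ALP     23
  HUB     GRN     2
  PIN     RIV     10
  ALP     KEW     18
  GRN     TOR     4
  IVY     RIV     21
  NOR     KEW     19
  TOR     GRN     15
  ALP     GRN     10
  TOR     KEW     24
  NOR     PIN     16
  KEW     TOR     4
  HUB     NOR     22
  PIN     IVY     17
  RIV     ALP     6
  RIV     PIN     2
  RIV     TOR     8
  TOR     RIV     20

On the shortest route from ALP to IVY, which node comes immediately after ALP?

Candidate routes:
ALP–KEW–TOR–RIV–PIN–IVY: 18+4+20+2+17 = 61
ALP–GRN–TOR–RIV–PIN–IVY: 10+4+20+2+17 = 53
Cheapest is ALP–GRN–TOR–RIV–PIN–IVY at 53 min.
So from ALP the first move is to GRN.

GRN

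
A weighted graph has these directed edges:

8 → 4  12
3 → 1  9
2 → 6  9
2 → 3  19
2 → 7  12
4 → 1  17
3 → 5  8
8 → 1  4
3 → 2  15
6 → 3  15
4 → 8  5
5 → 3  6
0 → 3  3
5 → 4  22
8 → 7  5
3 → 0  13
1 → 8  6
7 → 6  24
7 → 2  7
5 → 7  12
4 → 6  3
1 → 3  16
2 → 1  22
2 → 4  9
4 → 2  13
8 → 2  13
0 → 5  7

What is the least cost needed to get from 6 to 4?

Running Dijkstra from 6:
6: 0
3: 15  (via 6)
5: 23  (via 3)
1: 24  (via 3)
0: 28  (via 3)
2: 30  (via 3)
8: 30  (via 1)
7: 35  (via 5)
4: 39  (via 2)
Shortest route: 6 → 3 → 2 → 4 = 39.

39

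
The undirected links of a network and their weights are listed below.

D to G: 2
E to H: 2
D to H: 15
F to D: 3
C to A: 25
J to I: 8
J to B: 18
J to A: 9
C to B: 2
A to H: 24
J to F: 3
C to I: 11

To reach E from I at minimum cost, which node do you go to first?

J

Candidate routes:
I → J → A → H → E: 8+9+24+2 = 43
I → J → F → D → H → E: 8+3+3+15+2 = 31
I → C → A → H → E: 11+25+24+2 = 62
I → C → B → J → F → D → H → E: 11+2+18+3+3+15+2 = 54
The minimum is 31 via I → J → F → D → H → E.
So from I the first move is to J.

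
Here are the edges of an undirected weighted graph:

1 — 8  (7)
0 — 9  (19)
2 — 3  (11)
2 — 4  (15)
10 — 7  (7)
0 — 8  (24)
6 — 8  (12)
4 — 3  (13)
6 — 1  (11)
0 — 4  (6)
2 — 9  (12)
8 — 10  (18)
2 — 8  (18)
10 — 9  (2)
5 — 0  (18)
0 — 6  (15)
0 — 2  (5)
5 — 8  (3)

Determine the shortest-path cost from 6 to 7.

Settle nodes by increasing distance from 6:
6: 0
1: 11  (via 6)
8: 12  (via 6)
0: 15  (via 6)
5: 15  (via 8)
2: 20  (via 0)
4: 21  (via 0)
10: 30  (via 8)
3: 31  (via 2)
9: 32  (via 2)
7: 37  (via 10)
Shortest route: 6 → 8 → 10 → 7 = 37.

37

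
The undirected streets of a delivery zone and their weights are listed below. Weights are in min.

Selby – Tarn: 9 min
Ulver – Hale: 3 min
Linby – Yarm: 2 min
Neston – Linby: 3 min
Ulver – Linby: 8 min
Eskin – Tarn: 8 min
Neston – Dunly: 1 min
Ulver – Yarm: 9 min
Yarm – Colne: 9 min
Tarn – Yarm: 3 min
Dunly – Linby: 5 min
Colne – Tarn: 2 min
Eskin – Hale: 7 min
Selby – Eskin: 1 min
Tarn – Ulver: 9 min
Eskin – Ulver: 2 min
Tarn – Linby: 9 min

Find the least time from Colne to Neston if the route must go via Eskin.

23 min

Best Colne to Eskin: Colne → Tarn → Eskin costing 10
Shortest Eskin→Neston: Eskin → Ulver → Linby → Neston = 13
Total via Eskin: 10 + 13 = 23 min.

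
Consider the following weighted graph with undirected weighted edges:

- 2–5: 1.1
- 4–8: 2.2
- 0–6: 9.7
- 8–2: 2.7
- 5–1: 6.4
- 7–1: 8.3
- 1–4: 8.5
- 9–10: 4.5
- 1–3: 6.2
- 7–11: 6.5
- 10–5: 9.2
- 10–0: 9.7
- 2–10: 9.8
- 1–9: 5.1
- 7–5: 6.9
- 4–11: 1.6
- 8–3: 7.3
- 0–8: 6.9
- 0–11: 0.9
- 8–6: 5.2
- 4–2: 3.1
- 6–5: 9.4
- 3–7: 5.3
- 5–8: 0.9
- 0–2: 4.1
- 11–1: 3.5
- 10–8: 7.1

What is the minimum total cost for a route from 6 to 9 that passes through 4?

17.6

Best 6 to 4: 6 → 8 → 4 costing 7.4
Shortest 4→9: 4 → 11 → 1 → 9 = 10.2
Total via 4: 7.4 + 10.2 = 17.6.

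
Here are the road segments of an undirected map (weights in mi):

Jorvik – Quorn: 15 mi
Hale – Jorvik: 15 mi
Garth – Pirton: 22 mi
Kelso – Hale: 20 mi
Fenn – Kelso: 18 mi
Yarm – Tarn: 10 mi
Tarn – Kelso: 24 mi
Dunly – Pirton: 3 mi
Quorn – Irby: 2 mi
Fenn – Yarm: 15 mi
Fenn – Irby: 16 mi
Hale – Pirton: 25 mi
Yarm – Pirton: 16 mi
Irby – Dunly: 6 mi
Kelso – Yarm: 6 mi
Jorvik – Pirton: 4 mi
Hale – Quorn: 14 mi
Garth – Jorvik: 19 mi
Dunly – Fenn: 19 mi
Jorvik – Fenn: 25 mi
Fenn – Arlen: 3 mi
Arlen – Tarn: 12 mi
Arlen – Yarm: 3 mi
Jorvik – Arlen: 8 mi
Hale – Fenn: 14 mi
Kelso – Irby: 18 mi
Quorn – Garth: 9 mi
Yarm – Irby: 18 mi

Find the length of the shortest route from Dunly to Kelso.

Shortest distances from Dunly:
Dunly: 0
Pirton: 3  (via Dunly)
Irby: 6  (via Dunly)
Jorvik: 7  (via Pirton)
Quorn: 8  (via Irby)
Arlen: 15  (via Jorvik)
Garth: 17  (via Quorn)
Yarm: 18  (via Arlen)
Fenn: 18  (via Arlen)
Hale: 22  (via Jorvik)
Kelso: 24  (via Irby)
Shortest route: Dunly–Irby–Kelso = 24 mi.

24 mi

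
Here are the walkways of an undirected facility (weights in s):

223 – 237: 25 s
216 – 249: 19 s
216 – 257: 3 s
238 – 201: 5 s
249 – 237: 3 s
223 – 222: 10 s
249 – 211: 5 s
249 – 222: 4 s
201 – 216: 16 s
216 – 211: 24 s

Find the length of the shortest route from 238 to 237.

Enumerating some paths:
238–201–216–249–237: 5+16+19+3 = 43
238–201–216–211–249–237: 5+16+24+5+3 = 53
238–201–216–211–249–222–223–237: 5+16+24+5+4+10+25 = 89
238–201–216–249–222–223–237: 5+16+19+4+10+25 = 79
Cheapest is 238–201–216–249–237 at 43 s.

43 s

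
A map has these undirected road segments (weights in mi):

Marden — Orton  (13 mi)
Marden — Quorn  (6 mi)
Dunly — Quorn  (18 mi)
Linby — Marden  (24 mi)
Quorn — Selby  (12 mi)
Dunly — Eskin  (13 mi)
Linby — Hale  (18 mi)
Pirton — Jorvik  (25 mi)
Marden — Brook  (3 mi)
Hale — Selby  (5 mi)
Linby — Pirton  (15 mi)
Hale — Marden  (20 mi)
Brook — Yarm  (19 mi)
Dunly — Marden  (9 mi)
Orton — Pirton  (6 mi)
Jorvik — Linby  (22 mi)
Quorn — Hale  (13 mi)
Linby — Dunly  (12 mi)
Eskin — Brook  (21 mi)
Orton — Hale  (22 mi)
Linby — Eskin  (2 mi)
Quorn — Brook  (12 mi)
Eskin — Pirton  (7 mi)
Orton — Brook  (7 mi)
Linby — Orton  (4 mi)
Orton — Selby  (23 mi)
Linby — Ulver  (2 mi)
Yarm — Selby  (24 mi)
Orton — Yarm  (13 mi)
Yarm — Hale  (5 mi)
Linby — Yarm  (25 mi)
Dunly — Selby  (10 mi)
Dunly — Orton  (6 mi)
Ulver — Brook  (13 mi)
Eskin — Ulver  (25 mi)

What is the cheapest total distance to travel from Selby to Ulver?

Settle nodes by increasing distance from Selby:
Selby: 0
Hale: 5  (via Selby)
Dunly: 10  (via Selby)
Yarm: 10  (via Hale)
Quorn: 12  (via Selby)
Orton: 16  (via Dunly)
Marden: 18  (via Quorn)
Linby: 20  (via Orton)
Brook: 21  (via Marden)
Pirton: 22  (via Orton)
Ulver: 22  (via Linby)
Shortest route: Selby–Dunly–Orton–Linby–Ulver = 22 mi.

22 mi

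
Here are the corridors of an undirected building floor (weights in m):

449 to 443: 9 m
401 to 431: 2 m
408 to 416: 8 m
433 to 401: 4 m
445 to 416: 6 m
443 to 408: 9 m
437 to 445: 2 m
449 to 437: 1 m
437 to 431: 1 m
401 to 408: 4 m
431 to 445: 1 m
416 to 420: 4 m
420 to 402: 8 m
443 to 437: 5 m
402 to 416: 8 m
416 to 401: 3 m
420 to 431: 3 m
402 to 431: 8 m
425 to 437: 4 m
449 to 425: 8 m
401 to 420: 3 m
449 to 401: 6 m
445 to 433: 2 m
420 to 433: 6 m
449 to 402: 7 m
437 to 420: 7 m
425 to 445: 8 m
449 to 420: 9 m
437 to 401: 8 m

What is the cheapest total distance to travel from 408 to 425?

Compare a few routes:
408 → 401 → 431 → 437 → 425: 4+2+1+4 = 11
408 → 401 → 420 → 431 → 437 → 425: 4+3+3+1+4 = 15
408 → 401 → 431 → 445 → 437 → 425: 4+2+1+2+4 = 13
408 → 401 → 449 → 437 → 425: 4+6+1+4 = 15
The minimum is 11 m via 408 → 401 → 431 → 437 → 425.

11 m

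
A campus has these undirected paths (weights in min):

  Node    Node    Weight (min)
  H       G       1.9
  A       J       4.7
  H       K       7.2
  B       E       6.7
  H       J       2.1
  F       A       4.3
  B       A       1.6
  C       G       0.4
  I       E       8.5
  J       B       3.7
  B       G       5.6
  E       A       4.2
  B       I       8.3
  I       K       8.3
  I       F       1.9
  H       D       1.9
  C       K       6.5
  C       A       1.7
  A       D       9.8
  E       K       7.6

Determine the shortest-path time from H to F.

Compare a few routes:
H - G - B - A - F: 1.9+5.6+1.6+4.3 = 13.4
H - J - B - A - F: 2.1+3.7+1.6+4.3 = 11.7
H - J - A - F: 2.1+4.7+4.3 = 11.1
H - G - C - A - F: 1.9+0.4+1.7+4.3 = 8.3
The minimum is 8.3 min via H - G - C - A - F.

8.3 min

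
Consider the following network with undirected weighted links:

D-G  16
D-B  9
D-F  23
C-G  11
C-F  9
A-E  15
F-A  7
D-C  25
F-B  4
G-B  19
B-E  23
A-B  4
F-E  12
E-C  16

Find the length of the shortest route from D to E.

25

Compare a few routes:
D → B → A → E: 9+4+15 = 28
D → B → F → E: 9+4+12 = 25
The minimum is 25 via D → B → F → E.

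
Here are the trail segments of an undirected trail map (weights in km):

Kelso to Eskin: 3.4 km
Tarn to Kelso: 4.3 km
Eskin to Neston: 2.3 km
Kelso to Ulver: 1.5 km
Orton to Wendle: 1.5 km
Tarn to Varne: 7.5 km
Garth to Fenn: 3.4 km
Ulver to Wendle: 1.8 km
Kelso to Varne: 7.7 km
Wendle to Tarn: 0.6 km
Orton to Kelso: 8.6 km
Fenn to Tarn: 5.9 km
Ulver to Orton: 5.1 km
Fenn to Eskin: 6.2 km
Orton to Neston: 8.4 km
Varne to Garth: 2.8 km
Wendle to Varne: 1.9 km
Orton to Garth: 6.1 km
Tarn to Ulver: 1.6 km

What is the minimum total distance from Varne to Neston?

Candidate routes:
Varne - Wendle - Orton - Neston: 1.9+1.5+8.4 = 11.8
Varne - Wendle - Tarn - Ulver - Kelso - Eskin - Neston: 1.9+0.6+1.6+1.5+3.4+2.3 = 11.3
Varne - Wendle - Ulver - Kelso - Eskin - Neston: 1.9+1.8+1.5+3.4+2.3 = 10.9
The minimum is 10.9 km via Varne - Wendle - Ulver - Kelso - Eskin - Neston.

10.9 km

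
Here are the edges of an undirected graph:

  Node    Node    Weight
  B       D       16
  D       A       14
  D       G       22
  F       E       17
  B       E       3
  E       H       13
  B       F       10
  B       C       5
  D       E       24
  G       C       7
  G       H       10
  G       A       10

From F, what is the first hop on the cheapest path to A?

B

Candidate routes:
F → E → B → C → G → A: 17+3+5+7+10 = 42
F → B → D → A: 10+16+14 = 40
F → B → C → G → A: 10+5+7+10 = 32
Cheapest is F → B → C → G → A at 32.
So from F the first move is to B.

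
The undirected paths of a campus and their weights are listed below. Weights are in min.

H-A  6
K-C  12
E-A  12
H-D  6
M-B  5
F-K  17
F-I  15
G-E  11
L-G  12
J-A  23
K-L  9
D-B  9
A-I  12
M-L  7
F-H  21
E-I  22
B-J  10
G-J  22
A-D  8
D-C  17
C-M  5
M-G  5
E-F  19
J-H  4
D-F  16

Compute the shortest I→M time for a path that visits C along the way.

Best I to C: I–A–D–C costing 37
Shortest C→M: C–M = 5
Total via C: 37 + 5 = 42 min.

42 min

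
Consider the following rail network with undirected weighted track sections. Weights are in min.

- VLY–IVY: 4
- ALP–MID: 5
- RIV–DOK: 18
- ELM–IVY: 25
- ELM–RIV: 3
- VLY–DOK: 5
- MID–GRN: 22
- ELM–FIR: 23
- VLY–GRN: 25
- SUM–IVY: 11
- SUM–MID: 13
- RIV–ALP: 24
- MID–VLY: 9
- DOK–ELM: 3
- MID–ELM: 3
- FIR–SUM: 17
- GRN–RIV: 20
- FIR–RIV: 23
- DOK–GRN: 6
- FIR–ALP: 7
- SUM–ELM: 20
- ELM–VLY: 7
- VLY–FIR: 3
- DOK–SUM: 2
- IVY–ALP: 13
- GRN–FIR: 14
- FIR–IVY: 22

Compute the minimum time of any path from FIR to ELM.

Candidate routes:
FIR–VLY–ELM: 3+7 = 10
FIR–ALP–MID–ELM: 7+5+3 = 15
FIR–VLY–DOK–ELM: 3+5+3 = 11
Cheapest is FIR–VLY–ELM at 10 min.

10 min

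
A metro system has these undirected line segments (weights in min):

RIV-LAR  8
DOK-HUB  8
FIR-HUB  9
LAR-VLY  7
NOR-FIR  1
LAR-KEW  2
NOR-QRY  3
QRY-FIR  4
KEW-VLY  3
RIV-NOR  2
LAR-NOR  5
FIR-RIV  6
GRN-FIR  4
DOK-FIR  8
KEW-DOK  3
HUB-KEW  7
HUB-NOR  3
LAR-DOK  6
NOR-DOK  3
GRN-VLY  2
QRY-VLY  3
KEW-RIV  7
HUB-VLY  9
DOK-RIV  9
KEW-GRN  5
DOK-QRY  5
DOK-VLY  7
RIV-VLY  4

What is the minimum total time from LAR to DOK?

Candidate routes:
LAR - DOK: 6 = 6
LAR - KEW - DOK: 2+3 = 5
The minimum is 5 min via LAR - KEW - DOK.

5 min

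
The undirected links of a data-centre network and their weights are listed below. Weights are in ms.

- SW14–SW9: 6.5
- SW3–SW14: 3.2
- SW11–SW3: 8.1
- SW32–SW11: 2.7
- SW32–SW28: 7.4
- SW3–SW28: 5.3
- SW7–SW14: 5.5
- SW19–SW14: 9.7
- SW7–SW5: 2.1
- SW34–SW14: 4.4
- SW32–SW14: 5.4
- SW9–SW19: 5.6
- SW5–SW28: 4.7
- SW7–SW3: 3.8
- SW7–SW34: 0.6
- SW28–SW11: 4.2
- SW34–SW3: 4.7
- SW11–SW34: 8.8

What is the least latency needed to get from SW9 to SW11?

Shortest distances from SW9:
SW9: 0
SW19: 5.6  (via SW9)
SW14: 6.5  (via SW9)
SW3: 9.7  (via SW14)
SW34: 10.9  (via SW14)
SW7: 11.5  (via SW34)
SW32: 11.9  (via SW14)
SW5: 13.6  (via SW7)
SW11: 14.6  (via SW32)
Shortest route: SW9–SW14–SW32–SW11 = 14.6 ms.

14.6 ms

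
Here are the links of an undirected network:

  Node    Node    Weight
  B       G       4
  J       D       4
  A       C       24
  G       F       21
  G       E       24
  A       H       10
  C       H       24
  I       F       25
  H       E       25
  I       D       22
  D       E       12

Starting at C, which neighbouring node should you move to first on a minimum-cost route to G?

H

Candidate routes:
C - H - E - G: 24+25+24 = 73
C - H - E - D - I - F - G: 24+25+12+22+25+21 = 129
C - A - H - E - G: 24+10+25+24 = 83
The minimum is 73 via C - H - E - G.
So from C the first move is to H.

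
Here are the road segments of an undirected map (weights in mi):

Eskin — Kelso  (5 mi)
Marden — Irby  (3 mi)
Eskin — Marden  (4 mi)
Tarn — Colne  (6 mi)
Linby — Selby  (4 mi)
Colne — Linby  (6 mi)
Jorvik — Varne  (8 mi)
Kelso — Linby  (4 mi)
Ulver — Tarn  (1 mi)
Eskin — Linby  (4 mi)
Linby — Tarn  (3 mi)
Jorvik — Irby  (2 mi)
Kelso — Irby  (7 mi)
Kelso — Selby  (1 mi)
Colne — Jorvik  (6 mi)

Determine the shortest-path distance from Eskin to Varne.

17 mi

Settle nodes by increasing distance from Eskin:
Eskin: 0
Linby: 4  (via Eskin)
Marden: 4  (via Eskin)
Kelso: 5  (via Eskin)
Selby: 6  (via Kelso)
Tarn: 7  (via Linby)
Irby: 7  (via Marden)
Ulver: 8  (via Tarn)
Jorvik: 9  (via Irby)
Colne: 10  (via Linby)
Varne: 17  (via Jorvik)
Shortest route: Eskin–Marden–Irby–Jorvik–Varne = 17 mi.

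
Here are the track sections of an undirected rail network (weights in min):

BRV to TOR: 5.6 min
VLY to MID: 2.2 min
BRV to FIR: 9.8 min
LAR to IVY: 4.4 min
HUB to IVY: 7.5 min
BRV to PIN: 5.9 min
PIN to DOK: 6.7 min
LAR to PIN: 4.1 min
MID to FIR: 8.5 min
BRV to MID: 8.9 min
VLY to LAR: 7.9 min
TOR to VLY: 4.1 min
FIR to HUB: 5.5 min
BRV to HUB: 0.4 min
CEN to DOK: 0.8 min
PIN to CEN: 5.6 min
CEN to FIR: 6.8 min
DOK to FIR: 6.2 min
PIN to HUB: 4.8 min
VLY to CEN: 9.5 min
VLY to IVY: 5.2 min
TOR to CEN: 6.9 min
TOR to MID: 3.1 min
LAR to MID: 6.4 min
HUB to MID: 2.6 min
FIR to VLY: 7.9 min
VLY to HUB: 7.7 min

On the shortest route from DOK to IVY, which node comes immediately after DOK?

Enumerating some paths:
DOK–PIN–LAR–IVY: 6.7+4.1+4.4 = 15.2
DOK–CEN–PIN–LAR–IVY: 0.8+5.6+4.1+4.4 = 14.9
Cheapest is DOK–CEN–PIN–LAR–IVY at 14.9 min.
So from DOK the first move is to CEN.

CEN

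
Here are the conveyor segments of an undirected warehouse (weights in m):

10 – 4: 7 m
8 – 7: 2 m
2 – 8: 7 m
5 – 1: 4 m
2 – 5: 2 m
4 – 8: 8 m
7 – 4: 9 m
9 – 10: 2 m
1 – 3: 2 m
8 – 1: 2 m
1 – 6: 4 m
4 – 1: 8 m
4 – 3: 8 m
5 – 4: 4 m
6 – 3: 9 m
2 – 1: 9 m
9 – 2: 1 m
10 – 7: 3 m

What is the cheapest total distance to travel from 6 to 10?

Enumerating some paths:
6 → 1 → 2 → 9 → 10: 4+9+1+2 = 16
6 → 1 → 8 → 7 → 10: 4+2+2+3 = 11
6 → 1 → 8 → 2 → 9 → 10: 4+2+7+1+2 = 16
6 → 1 → 5 → 2 → 9 → 10: 4+4+2+1+2 = 13
Cheapest is 6 → 1 → 8 → 7 → 10 at 11 m.

11 m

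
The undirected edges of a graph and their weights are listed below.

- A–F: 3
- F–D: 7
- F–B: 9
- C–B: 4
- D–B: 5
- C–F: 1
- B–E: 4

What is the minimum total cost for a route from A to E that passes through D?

Best A to D: A–F–D costing 10
Shortest D→E: D–B–E = 9
Total via D: 10 + 9 = 19.

19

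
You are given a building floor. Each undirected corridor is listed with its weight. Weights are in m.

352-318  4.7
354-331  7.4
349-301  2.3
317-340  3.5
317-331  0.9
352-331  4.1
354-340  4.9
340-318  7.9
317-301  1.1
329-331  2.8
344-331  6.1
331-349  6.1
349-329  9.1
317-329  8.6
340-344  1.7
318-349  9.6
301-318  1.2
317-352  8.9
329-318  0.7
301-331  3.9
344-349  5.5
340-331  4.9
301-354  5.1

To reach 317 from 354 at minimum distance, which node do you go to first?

Compare a few routes:
354–331–317: 7.4+0.9 = 8.3
354–301–317: 5.1+1.1 = 6.2
354–340–317: 4.9+3.5 = 8.4
Cheapest is 354–301–317 at 6.2 m.
So from 354 the first move is to 301.

301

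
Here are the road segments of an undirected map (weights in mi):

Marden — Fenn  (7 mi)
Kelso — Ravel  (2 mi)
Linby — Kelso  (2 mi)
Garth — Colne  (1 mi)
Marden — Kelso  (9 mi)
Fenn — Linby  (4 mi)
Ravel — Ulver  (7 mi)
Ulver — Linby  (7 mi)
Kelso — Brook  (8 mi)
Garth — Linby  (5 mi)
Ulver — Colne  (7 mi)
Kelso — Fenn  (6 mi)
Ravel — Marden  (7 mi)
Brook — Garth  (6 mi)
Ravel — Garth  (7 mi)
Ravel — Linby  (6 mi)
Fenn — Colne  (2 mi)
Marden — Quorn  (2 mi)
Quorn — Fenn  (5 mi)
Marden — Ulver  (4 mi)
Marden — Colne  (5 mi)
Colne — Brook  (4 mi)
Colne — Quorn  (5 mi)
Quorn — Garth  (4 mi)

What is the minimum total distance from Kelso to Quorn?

11 mi

Candidate routes:
Kelso → Fenn → Colne → Garth → Quorn: 6+2+1+4 = 13
Kelso → Fenn → Quorn: 6+5 = 11
The minimum is 11 mi via Kelso → Fenn → Quorn.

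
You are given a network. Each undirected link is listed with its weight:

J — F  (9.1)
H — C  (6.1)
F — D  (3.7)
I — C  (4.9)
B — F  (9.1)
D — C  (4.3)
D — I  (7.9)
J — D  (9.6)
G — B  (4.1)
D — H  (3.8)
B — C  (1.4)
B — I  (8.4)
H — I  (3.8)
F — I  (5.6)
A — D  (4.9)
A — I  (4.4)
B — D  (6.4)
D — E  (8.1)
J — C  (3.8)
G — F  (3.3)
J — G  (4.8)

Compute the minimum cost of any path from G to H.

Candidate routes:
G - B - C - H: 4.1+1.4+6.1 = 11.6
G - F - I - H: 3.3+5.6+3.8 = 12.7
G - F - D - H: 3.3+3.7+3.8 = 10.8
The minimum is 10.8 via G - F - D - H.

10.8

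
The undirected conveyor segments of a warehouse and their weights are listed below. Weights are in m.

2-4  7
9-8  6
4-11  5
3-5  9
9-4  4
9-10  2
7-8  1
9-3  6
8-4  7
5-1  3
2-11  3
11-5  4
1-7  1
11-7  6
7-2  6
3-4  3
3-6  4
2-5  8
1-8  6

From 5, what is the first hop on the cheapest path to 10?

1

Compare a few routes:
5 - 1 - 8 - 9 - 10: 3+6+6+2 = 17
5 - 1 - 7 - 8 - 9 - 10: 3+1+1+6+2 = 13
5 - 3 - 9 - 10: 9+6+2 = 17
5 - 11 - 4 - 9 - 10: 4+5+4+2 = 15
The minimum is 13 m via 5 - 1 - 7 - 8 - 9 - 10.
So from 5 the first move is to 1.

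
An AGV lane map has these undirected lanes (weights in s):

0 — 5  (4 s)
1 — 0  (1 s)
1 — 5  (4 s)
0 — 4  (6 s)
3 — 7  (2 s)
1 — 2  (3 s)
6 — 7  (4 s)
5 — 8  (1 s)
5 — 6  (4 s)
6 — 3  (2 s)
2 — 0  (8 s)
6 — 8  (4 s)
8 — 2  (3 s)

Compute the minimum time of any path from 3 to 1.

10 s

Running Dijkstra from 3:
3: 0
6: 2  (via 3)
7: 2  (via 3)
5: 6  (via 6)
8: 6  (via 6)
2: 9  (via 8)
0: 10  (via 5)
1: 10  (via 5)
Shortest route: 3 → 6 → 5 → 1 = 10 s.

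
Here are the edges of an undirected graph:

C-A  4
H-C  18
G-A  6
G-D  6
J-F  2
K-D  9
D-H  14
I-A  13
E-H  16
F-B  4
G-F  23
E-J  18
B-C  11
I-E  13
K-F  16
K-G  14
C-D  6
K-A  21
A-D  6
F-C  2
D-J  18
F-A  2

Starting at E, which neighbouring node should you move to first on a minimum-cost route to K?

J

Enumerating some paths:
E → H → D → K: 16+14+9 = 39
E → J → F → A → D → K: 18+2+2+6+9 = 37
E → J → F → K: 18+2+16 = 36
E → J → F → C → D → K: 18+2+2+6+9 = 37
The minimum is 36 via E → J → F → K.
So from E the first move is to J.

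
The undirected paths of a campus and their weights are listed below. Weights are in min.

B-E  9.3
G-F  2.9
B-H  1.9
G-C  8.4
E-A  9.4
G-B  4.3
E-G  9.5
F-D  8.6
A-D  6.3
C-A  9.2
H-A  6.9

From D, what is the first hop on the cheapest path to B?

Compare a few routes:
D - A - E - B: 6.3+9.4+9.3 = 25
D - A - H - B: 6.3+6.9+1.9 = 15.1
D - F - G - B: 8.6+2.9+4.3 = 15.8
Cheapest is D - A - H - B at 15.1 min.
So from D the first move is to A.

A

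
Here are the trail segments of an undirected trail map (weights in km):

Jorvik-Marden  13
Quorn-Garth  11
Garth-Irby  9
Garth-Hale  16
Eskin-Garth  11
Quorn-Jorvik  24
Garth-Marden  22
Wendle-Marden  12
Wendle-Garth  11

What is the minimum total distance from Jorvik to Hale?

Candidate routes:
Jorvik–Marden–Wendle–Garth–Hale: 13+12+11+16 = 52
Jorvik–Marden–Garth–Hale: 13+22+16 = 51
Cheapest is Jorvik–Marden–Garth–Hale at 51 km.

51 km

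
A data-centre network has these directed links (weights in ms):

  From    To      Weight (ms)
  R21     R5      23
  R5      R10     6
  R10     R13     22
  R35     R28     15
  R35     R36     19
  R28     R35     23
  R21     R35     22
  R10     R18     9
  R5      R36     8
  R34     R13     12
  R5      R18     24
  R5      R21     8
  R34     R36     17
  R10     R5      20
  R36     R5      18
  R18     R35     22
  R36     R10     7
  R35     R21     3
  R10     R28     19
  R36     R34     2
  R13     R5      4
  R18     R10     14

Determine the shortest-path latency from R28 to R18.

58 ms

Compare a few routes:
R28 - R35 - R36 - R10 - R18: 23+19+7+9 = 58
R28 - R35 - R21 - R5 - R10 - R18: 23+3+23+6+9 = 64
Cheapest is R28 - R35 - R36 - R10 - R18 at 58 ms.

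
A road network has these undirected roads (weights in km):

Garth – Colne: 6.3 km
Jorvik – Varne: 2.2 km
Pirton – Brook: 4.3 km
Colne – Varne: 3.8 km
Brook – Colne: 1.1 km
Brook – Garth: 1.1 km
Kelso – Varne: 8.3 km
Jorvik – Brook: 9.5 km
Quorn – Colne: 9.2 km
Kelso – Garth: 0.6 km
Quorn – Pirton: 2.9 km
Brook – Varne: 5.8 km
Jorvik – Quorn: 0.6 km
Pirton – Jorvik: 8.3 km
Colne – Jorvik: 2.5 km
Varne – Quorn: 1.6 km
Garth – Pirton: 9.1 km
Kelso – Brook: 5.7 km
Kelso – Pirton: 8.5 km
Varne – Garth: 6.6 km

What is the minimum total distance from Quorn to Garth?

5.3 km

Shortest distances from Quorn:
Quorn: 0
Jorvik: 0.6  (via Quorn)
Varne: 1.6  (via Quorn)
Pirton: 2.9  (via Quorn)
Colne: 3.1  (via Jorvik)
Brook: 4.2  (via Colne)
Garth: 5.3  (via Brook)
Shortest route: Quorn → Jorvik → Colne → Brook → Garth = 5.3 km.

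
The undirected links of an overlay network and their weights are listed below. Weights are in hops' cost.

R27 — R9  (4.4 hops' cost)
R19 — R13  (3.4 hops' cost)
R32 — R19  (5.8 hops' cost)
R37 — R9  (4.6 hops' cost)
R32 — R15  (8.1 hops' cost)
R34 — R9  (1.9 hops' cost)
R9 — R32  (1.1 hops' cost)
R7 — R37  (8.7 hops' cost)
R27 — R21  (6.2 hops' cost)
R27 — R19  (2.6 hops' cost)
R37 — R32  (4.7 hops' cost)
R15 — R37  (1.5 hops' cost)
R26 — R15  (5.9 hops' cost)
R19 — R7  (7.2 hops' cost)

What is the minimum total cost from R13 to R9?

Candidate routes:
R13 - R19 - R32 - R9: 3.4+5.8+1.1 = 10.3
R13 - R19 - R27 - R9: 3.4+2.6+4.4 = 10.4
R13 - R19 - R32 - R37 - R9: 3.4+5.8+4.7+4.6 = 18.5
R13 - R19 - R32 - R15 - R37 - R9: 3.4+5.8+8.1+1.5+4.6 = 23.4
The minimum is 10.3 hops' cost via R13 - R19 - R32 - R9.

10.3 hops' cost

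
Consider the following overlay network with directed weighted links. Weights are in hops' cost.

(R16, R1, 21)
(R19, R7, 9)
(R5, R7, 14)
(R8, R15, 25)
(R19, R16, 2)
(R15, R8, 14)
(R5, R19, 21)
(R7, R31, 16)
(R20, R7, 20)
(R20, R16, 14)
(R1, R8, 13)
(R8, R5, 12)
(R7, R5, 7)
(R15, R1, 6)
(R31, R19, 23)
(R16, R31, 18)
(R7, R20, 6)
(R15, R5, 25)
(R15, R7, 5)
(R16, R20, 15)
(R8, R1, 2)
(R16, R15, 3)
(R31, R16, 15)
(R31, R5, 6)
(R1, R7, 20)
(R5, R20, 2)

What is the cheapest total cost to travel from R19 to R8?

Shortest distances from R19:
R19: 0
R16: 2  (via R19)
R15: 5  (via R16)
R7: 9  (via R19)
R1: 11  (via R15)
R20: 15  (via R7)
R5: 16  (via R7)
R8: 19  (via R15)
Shortest route: R19–R16–R15–R8 = 19 hops' cost.

19 hops' cost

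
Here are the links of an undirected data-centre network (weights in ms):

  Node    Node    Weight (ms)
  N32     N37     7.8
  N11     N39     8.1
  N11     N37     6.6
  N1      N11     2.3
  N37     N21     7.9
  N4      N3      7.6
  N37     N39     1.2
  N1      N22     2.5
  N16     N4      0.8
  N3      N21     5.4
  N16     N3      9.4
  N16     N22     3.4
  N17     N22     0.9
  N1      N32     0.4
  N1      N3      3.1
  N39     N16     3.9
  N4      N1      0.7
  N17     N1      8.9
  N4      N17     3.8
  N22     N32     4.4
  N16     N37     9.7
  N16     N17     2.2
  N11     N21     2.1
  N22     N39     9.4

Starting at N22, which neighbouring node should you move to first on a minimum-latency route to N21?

N1

Enumerating some paths:
N22 → N1 → N11 → N21: 2.5+2.3+2.1 = 6.9
N22 → N17 → N16 → N4 → N1 → N11 → N21: 0.9+2.2+0.8+0.7+2.3+2.1 = 9
Cheapest is N22 → N1 → N11 → N21 at 6.9 ms.
So from N22 the first move is to N1.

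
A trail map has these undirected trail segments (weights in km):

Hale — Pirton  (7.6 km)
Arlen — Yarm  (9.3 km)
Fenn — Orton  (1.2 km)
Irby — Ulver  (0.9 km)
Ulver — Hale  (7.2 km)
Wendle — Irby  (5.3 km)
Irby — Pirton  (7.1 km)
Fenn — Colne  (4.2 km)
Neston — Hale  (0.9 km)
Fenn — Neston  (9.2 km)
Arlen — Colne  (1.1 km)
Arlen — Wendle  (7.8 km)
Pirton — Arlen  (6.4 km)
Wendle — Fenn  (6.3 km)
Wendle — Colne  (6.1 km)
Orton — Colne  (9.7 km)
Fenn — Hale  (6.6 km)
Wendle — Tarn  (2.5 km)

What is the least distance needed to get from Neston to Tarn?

Candidate routes:
Neston → Hale → Fenn → Wendle → Tarn: 0.9+6.6+6.3+2.5 = 16.3
Neston → Fenn → Wendle → Tarn: 9.2+6.3+2.5 = 18
Neston → Hale → Ulver → Irby → Wendle → Tarn: 0.9+7.2+0.9+5.3+2.5 = 16.8
Neston → Hale → Fenn → Colne → Wendle → Tarn: 0.9+6.6+4.2+6.1+2.5 = 20.3
Cheapest is Neston → Hale → Fenn → Wendle → Tarn at 16.3 km.

16.3 km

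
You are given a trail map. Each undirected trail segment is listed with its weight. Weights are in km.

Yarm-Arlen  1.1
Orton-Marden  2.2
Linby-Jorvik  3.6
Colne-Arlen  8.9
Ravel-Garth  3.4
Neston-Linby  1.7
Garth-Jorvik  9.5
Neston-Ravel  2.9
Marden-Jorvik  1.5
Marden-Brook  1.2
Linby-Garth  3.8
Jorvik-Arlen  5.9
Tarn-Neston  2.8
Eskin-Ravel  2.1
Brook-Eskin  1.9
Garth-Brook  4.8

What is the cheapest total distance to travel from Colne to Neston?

Compare a few routes:
Colne → Arlen → Jorvik → Marden → Brook → Eskin → Ravel → Neston: 8.9+5.9+1.5+1.2+1.9+2.1+2.9 = 24.4
Colne → Arlen → Jorvik → Linby → Neston: 8.9+5.9+3.6+1.7 = 20.1
Cheapest is Colne → Arlen → Jorvik → Linby → Neston at 20.1 km.

20.1 km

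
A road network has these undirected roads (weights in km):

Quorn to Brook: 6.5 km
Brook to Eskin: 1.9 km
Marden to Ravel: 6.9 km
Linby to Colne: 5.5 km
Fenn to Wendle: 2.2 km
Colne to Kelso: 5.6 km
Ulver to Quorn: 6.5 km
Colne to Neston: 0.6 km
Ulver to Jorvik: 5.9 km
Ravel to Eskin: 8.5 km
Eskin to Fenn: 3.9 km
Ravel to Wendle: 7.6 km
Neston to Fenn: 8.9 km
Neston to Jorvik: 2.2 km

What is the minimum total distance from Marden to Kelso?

31.8 km

Compare a few routes:
Marden - Ravel - Eskin - Fenn - Neston - Colne - Kelso: 6.9+8.5+3.9+8.9+0.6+5.6 = 34.4
Marden - Ravel - Wendle - Fenn - Neston - Colne - Kelso: 6.9+7.6+2.2+8.9+0.6+5.6 = 31.8
The minimum is 31.8 km via Marden - Ravel - Wendle - Fenn - Neston - Colne - Kelso.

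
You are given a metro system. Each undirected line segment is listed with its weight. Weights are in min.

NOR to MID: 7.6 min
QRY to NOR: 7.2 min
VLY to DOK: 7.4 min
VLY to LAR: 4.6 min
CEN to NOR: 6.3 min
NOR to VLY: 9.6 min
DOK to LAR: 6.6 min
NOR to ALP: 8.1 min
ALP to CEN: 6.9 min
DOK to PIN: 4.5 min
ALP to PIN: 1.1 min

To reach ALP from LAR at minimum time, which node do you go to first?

Candidate routes:
LAR - DOK - PIN - ALP: 6.6+4.5+1.1 = 12.2
LAR - VLY - DOK - PIN - ALP: 4.6+7.4+4.5+1.1 = 17.6
Cheapest is LAR - DOK - PIN - ALP at 12.2 min.
So from LAR the first move is to DOK.

DOK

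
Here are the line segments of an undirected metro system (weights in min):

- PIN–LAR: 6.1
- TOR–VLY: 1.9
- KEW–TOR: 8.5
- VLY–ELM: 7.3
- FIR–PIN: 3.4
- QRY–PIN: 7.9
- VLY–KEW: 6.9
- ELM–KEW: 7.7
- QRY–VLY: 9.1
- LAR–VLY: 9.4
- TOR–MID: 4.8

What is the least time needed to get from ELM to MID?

Enumerating some paths:
ELM–KEW–TOR–MID: 7.7+8.5+4.8 = 21
ELM–VLY–TOR–MID: 7.3+1.9+4.8 = 14
ELM–KEW–VLY–TOR–MID: 7.7+6.9+1.9+4.8 = 21.3
Cheapest is ELM–VLY–TOR–MID at 14 min.

14 min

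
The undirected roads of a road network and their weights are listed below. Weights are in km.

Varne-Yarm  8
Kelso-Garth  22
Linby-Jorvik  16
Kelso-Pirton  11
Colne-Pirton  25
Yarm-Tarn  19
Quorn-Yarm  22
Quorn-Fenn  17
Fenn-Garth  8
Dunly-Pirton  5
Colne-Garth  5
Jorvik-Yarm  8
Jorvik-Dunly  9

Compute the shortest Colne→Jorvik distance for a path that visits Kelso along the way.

Best Colne to Kelso: Colne → Garth → Kelso costing 27
Shortest Kelso→Jorvik: Kelso → Pirton → Dunly → Jorvik = 25
Total via Kelso: 27 + 25 = 52 km.

52 km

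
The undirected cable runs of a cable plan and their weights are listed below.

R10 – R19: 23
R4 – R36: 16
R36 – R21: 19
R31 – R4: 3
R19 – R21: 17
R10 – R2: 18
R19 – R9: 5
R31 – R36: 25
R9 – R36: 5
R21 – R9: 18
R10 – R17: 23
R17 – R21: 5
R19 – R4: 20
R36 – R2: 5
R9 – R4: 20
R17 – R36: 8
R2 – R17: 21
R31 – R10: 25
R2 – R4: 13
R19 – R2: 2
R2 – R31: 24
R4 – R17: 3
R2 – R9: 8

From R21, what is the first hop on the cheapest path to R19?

Enumerating some paths:
R21 - R19: 17 = 17
R21 - R17 - R36 - R2 - R19: 5+8+5+2 = 20
The minimum is 17 via R21 - R19.
So from R21 the first move is to R19.

R19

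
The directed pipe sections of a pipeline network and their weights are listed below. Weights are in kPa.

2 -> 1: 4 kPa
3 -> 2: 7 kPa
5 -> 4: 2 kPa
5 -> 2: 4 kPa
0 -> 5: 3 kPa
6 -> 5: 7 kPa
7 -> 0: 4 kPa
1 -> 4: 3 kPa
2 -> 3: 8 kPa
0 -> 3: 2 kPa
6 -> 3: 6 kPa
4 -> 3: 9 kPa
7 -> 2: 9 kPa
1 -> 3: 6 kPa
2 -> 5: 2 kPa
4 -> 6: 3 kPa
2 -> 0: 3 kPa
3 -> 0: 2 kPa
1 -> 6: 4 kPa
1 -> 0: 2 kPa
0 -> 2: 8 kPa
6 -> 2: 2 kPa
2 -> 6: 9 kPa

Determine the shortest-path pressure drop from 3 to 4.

Candidate routes:
3–2–1–4: 7+4+3 = 14
3–0–2–5–4: 2+8+2+2 = 14
3–2–5–4: 7+2+2 = 11
3–0–5–4: 2+3+2 = 7
The minimum is 7 kPa via 3–0–5–4.

7 kPa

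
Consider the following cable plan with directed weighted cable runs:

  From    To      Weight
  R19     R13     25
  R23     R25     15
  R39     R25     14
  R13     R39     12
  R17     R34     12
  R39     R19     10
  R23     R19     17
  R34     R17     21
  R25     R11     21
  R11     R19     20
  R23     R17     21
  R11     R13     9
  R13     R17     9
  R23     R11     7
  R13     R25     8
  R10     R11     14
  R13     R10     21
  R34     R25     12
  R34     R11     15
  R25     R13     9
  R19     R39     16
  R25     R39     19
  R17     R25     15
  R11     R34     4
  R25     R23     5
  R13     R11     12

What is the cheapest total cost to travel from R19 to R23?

Running Dijkstra from R19:
R19: 0
R39: 16  (via R19)
R13: 25  (via R19)
R25: 30  (via R39)
R17: 34  (via R13)
R23: 35  (via R25)
Shortest route: R19–R39–R25–R23 = 35.

35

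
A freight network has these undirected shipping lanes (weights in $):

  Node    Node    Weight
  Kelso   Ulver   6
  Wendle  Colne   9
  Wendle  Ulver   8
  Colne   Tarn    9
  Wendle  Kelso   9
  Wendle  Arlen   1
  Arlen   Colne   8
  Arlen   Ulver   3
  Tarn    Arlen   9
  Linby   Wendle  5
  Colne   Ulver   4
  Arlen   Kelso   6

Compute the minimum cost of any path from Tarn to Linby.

Compare a few routes:
Tarn–Colne–Ulver–Arlen–Wendle–Linby: 9+4+3+1+5 = 22
Tarn–Colne–Wendle–Linby: 9+9+5 = 23
Tarn–Arlen–Wendle–Linby: 9+1+5 = 15
Cheapest is Tarn–Arlen–Wendle–Linby at $15.

$15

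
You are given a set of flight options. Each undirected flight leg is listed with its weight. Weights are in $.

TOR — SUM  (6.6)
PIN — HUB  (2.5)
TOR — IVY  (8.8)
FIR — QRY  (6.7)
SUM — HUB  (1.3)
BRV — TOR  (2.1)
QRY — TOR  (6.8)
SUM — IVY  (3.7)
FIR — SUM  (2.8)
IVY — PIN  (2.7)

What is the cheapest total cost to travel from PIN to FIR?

$6.6

Shortest distances from PIN:
PIN: 0
HUB: 2.5  (via PIN)
IVY: 2.7  (via PIN)
SUM: 3.8  (via HUB)
FIR: 6.6  (via SUM)
Shortest route: PIN–HUB–SUM–FIR = $6.6.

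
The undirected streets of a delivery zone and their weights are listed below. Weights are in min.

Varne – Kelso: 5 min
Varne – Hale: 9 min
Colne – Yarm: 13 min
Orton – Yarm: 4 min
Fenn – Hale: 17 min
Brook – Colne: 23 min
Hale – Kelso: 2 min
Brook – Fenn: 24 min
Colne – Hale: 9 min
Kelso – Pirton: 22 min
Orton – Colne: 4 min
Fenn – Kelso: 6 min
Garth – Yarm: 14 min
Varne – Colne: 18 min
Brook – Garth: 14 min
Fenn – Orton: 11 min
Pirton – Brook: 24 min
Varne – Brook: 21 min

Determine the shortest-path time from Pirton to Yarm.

Enumerating some paths:
Pirton → Kelso → Hale → Colne → Yarm: 22+2+9+13 = 46
Pirton → Kelso → Hale → Colne → Orton → Yarm: 22+2+9+4+4 = 41
Pirton → Kelso → Fenn → Orton → Yarm: 22+6+11+4 = 43
The minimum is 41 min via Pirton → Kelso → Hale → Colne → Orton → Yarm.

41 min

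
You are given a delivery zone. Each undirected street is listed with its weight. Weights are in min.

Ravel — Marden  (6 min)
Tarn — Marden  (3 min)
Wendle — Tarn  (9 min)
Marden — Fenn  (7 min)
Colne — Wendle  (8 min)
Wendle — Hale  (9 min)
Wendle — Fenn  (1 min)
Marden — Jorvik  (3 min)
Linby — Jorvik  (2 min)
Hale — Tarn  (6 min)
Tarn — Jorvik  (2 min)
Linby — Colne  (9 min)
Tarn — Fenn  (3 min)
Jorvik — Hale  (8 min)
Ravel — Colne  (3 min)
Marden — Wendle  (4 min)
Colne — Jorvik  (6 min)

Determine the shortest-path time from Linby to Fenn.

Enumerating some paths:
Linby–Jorvik–Tarn–Fenn: 2+2+3 = 7
Linby–Jorvik–Marden–Tarn–Fenn: 2+3+3+3 = 11
Linby–Jorvik–Marden–Wendle–Fenn: 2+3+4+1 = 10
Cheapest is Linby–Jorvik–Tarn–Fenn at 7 min.

7 min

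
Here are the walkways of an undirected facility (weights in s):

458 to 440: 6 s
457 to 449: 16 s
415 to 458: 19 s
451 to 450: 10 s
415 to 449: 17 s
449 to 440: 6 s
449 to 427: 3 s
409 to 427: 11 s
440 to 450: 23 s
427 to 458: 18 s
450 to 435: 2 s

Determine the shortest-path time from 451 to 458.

39 s

Shortest distances from 451:
451: 0
450: 10  (via 451)
435: 12  (via 450)
440: 33  (via 450)
449: 39  (via 440)
458: 39  (via 440)
Shortest route: 451–450–440–458 = 39 s.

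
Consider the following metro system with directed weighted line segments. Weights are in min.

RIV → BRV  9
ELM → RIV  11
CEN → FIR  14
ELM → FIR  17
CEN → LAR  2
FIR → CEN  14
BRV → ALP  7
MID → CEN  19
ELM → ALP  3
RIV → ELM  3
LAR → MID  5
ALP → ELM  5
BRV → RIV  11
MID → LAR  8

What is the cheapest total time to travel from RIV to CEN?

Shortest distances from RIV:
RIV: 0
ELM: 3  (via RIV)
ALP: 6  (via ELM)
BRV: 9  (via RIV)
FIR: 20  (via ELM)
CEN: 34  (via FIR)
Shortest route: RIV → ELM → FIR → CEN = 34 min.

34 min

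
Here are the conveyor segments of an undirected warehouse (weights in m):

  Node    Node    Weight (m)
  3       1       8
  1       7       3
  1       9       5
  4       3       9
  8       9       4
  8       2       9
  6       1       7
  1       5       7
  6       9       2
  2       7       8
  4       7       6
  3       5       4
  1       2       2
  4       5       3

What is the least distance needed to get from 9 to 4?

14 m

Candidate routes:
9–1–5–4: 5+7+3 = 15
9–1–7–4: 5+3+6 = 14
The minimum is 14 m via 9–1–7–4.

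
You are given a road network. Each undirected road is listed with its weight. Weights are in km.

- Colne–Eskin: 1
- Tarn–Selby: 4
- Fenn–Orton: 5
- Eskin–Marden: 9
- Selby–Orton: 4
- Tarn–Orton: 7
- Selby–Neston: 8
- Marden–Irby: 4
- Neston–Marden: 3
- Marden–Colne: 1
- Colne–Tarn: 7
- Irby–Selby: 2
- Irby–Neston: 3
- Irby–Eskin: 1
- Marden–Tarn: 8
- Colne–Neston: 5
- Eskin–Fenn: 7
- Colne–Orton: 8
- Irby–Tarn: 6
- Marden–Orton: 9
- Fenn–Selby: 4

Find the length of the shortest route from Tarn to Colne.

7 km

Enumerating some paths:
Tarn–Marden–Colne: 8+1 = 9
Tarn–Irby–Eskin–Colne: 6+1+1 = 8
Tarn–Selby–Irby–Eskin–Colne: 4+2+1+1 = 8
Tarn–Colne: 7 = 7
Cheapest is Tarn–Colne at 7 km.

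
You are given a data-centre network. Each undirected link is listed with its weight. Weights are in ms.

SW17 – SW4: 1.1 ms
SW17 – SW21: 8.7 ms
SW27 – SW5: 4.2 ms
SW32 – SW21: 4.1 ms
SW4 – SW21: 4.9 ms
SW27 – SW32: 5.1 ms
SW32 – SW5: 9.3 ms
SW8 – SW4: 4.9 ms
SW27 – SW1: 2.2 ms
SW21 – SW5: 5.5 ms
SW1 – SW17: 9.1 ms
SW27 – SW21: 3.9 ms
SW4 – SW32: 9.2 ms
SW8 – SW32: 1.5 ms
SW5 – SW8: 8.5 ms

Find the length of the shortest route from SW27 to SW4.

Compare a few routes:
SW27 → SW21 → SW4: 3.9+4.9 = 8.8
SW27 → SW32 → SW8 → SW4: 5.1+1.5+4.9 = 11.5
Cheapest is SW27 → SW21 → SW4 at 8.8 ms.

8.8 ms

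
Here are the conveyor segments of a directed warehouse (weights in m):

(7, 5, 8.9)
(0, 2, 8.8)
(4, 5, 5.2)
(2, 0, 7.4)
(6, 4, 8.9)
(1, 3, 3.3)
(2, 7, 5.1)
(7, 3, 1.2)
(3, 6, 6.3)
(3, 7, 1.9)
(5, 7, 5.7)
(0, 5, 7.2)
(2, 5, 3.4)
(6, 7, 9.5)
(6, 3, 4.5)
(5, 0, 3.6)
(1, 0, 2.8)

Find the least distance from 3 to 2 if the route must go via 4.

32.8 m

Shortest 3→4: 3 → 6 → 4 = 15.2
Shortest 4→2: 4 → 5 → 0 → 2 = 17.6
Total via 4: 15.2 + 17.6 = 32.8 m.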